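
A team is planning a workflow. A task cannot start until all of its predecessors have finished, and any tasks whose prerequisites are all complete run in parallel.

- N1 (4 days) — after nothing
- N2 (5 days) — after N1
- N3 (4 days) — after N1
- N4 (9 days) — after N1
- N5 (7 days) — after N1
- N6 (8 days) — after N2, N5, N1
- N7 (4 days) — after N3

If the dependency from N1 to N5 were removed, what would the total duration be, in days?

17

With the dependency in place, N1→N5→N6 = 4+7+8 = 19 sets the finish at 19 days.
Without N1→N5, N5's earliest start moves from 4 to 0.
New critical path: N1→N2→N6 = 4+5+8 = 17 ⇒ 17 days.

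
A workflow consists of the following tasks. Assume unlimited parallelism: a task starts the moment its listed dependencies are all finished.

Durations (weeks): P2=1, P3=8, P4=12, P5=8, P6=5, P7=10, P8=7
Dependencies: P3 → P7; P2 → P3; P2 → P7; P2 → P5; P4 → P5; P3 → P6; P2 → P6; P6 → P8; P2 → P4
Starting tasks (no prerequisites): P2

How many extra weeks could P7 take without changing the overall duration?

P2→P3→P6→P8 = 1+8+5+7 = 21 sets the makespan at 21 weeks.
The longest chain containing P7 totals 19 weeks.
Slack of P7 = 11 − 9 = 2 weeks.

2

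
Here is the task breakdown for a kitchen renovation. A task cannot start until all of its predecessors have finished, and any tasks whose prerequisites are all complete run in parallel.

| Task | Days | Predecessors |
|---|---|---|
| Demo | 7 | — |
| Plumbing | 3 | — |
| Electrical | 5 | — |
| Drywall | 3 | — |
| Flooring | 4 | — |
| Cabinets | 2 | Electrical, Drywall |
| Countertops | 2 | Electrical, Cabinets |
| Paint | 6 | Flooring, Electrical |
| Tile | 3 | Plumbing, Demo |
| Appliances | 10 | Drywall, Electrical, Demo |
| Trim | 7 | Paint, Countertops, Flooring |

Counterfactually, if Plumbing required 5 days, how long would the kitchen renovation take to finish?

Baseline: Electrical→Paint→Trim = 5+6+7 = 18 → 18 days.
Plumbing has 12 days of float (longest path through it is 6).
No other chain overtakes it, so the finish is 18 days.

18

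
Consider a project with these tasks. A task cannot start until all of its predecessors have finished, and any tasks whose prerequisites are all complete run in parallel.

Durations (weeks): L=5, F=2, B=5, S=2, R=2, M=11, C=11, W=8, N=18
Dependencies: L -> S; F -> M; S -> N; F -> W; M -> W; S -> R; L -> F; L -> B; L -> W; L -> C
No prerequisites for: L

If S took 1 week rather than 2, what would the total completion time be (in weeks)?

As given, the longest chain is L→F→M→W = 5+2+11+8 = 26, so the finish is 26 weeks.
S is off the critical path — its longest chain is 25 weeks, giving 1 of slack.
The critical path is still L→F→M→W; finish is now 26 weeks.

26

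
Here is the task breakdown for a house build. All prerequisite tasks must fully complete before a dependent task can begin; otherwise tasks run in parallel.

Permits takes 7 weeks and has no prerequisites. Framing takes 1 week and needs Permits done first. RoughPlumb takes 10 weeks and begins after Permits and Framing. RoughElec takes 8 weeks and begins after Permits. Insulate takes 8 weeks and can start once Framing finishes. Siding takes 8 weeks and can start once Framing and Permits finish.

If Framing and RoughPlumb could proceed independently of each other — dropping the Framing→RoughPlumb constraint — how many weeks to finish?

With the dependency in place, Permits→Framing→RoughPlumb = 7+1+10 = 18 sets the finish at 18 weeks.
Without Framing→RoughPlumb, RoughPlumb's earliest start moves from 8 to 7.
New critical path: Permits→RoughPlumb = 7+10 = 17 ⇒ 17 weeks.

17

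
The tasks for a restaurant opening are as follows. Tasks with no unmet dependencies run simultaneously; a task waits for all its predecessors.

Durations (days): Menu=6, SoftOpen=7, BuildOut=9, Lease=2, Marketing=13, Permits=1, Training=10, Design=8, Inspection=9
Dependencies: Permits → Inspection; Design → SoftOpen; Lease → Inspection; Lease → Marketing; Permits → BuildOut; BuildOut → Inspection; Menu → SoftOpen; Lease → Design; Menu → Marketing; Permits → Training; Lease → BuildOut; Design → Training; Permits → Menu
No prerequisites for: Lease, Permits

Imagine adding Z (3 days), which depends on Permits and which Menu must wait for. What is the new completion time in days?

23

Originally the restaurant opening takes 20 days.
With Z inserted, Menu now waits for max(Permits, Z).
New critical path: Permits→Z→Menu→Marketing = 1+3+6+13 = 23 ⇒ 23 days.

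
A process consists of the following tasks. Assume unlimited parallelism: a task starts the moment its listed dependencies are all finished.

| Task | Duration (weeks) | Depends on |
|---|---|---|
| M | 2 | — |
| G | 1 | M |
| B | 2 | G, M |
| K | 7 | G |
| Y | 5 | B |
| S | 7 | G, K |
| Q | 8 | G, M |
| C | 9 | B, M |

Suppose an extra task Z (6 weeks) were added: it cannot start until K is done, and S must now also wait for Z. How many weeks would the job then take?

23

Originally the job takes 17 weeks.
With Z inserted, S now waits for max(G, K, Z).
New critical path: M→G→K→Z→S = 2+1+7+6+7 = 23 ⇒ 23 weeks.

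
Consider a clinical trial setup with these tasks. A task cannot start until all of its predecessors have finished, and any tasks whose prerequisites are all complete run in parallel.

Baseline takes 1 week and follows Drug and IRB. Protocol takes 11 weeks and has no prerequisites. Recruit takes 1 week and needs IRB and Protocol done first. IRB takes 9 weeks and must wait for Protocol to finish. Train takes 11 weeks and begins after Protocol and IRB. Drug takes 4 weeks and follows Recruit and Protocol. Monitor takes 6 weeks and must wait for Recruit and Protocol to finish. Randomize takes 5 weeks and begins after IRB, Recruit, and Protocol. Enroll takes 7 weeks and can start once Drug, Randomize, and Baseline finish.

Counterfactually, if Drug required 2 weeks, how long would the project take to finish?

As given, the longest chain is Protocol→IRB→Recruit→Drug→Baseline→Enroll = 11+9+1+4+1+7 = 33, so the finish is 33 weeks.
Drug lies on that path, so at 2 weeks the path becomes 31 weeks.
New critical path: Protocol→IRB→Recruit→Randomize→Enroll = 11+9+1+5+7 = 33 ⇒ 33 weeks.

33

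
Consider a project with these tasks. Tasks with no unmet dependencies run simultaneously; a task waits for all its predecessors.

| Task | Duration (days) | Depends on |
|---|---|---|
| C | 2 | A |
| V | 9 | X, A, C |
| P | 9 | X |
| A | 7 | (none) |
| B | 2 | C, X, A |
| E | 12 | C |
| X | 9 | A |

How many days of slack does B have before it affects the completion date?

7

A→X→P = 7+9+9 = 25 sets the makespan at 25 days.
The longest chain containing B totals 18 days.
Float = 25 − 18 = 7.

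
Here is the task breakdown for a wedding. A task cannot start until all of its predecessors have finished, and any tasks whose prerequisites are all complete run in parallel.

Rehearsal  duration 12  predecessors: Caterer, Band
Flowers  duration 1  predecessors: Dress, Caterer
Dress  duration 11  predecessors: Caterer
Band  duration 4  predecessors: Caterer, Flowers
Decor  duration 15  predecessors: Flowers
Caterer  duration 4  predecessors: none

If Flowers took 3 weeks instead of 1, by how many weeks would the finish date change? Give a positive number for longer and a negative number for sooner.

2

Actual critical path: Caterer→Dress→Flowers→Band→Rehearsal = 4+11+1+4+12 = 32 ⇒ 32 weeks.
Flowers is on the critical path; changing it to 3 makes that path 34 weeks.
The critical path is still Caterer→Dress→Flowers→Band→Rehearsal; finish is now 34 weeks.
Change in finish: 34 − 32 = +2 weeks.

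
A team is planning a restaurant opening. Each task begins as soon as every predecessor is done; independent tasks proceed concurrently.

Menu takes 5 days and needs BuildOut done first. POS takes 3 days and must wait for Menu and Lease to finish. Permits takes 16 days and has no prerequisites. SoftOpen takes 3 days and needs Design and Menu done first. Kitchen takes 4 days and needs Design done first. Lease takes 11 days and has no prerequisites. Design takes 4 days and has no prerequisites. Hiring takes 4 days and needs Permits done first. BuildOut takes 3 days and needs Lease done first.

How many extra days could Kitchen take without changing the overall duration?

14

The longest chain is Lease→BuildOut→Menu→POS = 11+3+5+3 = 22; overall finish 22 days.
The longest chain containing Kitchen totals 8 days.
Float = 22 − 8 = 14.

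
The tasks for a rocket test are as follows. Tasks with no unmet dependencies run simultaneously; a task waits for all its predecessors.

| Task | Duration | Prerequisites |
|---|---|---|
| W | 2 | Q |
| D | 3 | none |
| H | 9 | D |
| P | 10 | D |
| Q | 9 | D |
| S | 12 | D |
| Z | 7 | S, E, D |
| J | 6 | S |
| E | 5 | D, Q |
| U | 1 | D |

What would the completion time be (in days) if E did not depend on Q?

Original critical path: D→Q→E→Z = 3+9+5+7 = 24 ⇒ 24 days.
Without Q→E, E's earliest start moves from 12 to 3.
New critical path: D→S→Z = 3+12+7 = 22 ⇒ 22 days.

22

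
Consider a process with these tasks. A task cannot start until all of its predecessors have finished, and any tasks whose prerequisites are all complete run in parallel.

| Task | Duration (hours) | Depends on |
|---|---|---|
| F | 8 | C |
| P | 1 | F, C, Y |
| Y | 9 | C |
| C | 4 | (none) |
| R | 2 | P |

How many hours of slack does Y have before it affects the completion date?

The longest chain is C→Y→P→R = 4+9+1+2 = 16; overall finish 16 hours.
Y finishes as early as 13 and must finish by 13.
Float = 16 − 16 = 0.

0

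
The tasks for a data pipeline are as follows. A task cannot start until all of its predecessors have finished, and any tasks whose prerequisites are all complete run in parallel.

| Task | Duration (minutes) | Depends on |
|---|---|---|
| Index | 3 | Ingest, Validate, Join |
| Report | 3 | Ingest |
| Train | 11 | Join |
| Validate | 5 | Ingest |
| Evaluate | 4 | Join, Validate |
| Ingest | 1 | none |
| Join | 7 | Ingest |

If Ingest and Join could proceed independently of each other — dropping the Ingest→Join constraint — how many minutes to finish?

Before: longest chain Ingest→Join→Train = 1+7+11 = 19, finish 19.
Without Ingest→Join, Join's earliest start moves from 1 to 0.
After: Join→Train = 7+11 = 18 → 18 minutes.

18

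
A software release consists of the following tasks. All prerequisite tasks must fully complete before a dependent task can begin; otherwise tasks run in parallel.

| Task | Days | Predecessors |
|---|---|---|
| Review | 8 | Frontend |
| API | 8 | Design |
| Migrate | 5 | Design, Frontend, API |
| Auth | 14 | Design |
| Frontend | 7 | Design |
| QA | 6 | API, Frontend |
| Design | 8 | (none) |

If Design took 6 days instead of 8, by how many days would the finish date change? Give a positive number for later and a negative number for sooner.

-2

Critical path before the change: Design→Frontend→Review = 8+7+8 = 23 giving 23 days.
Design lies on that path, so at 6 days the path becomes 21 days.
No other chain overtakes it, so the finish is 21 days.
Change in finish: 21 − 23 = -2 days.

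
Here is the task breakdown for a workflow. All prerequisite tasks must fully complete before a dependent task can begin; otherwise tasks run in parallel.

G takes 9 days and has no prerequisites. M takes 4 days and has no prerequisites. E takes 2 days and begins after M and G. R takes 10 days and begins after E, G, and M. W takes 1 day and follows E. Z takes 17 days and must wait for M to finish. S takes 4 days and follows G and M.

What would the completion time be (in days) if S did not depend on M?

With the dependency in place, G→E→R = 9+2+10 = 21 sets the finish at 21 days.
Dropping M→S doesn't change S's earliest start (9); another predecessor still binds.
The longest chain is now G→E→R = 9+2+10 = 21, so the schedule takes 21 days.

21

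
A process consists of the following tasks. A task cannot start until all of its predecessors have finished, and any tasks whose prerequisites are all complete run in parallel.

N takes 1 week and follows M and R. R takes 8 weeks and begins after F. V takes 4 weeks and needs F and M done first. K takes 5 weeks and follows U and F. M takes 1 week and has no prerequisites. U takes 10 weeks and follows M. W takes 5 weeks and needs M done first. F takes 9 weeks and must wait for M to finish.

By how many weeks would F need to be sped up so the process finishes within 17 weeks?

Current finish: 19 weeks; target: 17.
F is on every critical path, so each week cut from F cuts the finish by one (this holds down to a finish of 16).
Need 19 − 17 = 2 weeks off F → F becomes 7 weeks, finish becomes 17.

2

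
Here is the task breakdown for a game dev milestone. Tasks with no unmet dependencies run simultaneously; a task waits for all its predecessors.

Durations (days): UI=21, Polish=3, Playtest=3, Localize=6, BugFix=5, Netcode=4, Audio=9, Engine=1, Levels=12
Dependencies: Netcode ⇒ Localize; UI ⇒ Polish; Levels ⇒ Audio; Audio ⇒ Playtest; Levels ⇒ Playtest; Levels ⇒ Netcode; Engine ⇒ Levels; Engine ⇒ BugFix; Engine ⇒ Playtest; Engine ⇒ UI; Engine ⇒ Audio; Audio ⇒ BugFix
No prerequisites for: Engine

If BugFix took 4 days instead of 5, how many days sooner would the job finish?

1

Critical path before the change: Engine→Levels→Audio→BugFix = 1+12+9+5 = 27 giving 27 days.
Since BugFix is critical, the -1 change carries straight to that chain (now 26 days).
That remains the longest chain; total 26 days.
Change in finish: 26 − 27 = -1 days.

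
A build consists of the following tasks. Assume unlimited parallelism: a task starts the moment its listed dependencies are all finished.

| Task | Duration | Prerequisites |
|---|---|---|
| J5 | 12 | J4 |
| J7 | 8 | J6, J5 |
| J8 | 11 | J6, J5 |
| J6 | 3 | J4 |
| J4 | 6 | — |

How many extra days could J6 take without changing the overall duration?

9

Critical path: J4→J5→J8 = 6+12+11 = 29, so the finish is 29 days.
The longest chain containing J6 totals 20 days.
So J6 can slip 18 − 9 = 9 days.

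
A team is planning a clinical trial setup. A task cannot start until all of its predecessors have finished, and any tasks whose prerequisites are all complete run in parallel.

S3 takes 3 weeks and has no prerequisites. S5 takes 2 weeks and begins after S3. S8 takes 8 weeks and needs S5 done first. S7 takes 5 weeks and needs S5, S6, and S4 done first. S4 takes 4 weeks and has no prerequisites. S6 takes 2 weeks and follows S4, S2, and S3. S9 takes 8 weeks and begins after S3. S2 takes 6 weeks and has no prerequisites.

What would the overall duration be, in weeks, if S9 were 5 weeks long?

Critical path before the change: S2→S6→S7 = 6+2+5 = 13 giving 13 weeks.
S9 has 2 weeks of float (longest path through it is 11).
The critical path is still S2→S6→S7; finish is now 13 weeks.

13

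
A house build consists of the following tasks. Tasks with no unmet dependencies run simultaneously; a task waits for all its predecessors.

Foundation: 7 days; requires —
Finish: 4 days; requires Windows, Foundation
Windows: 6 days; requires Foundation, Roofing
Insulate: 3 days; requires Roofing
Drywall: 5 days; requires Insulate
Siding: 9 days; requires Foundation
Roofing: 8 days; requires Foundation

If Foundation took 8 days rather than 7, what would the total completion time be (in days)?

Critical path before the change: Foundation→Roofing→Windows→Finish = 7+8+6+4 = 25 giving 25 days.
Foundation lies on that path, so at 8 days the path becomes 26 days.
That remains the longest chain; total 26 days.

26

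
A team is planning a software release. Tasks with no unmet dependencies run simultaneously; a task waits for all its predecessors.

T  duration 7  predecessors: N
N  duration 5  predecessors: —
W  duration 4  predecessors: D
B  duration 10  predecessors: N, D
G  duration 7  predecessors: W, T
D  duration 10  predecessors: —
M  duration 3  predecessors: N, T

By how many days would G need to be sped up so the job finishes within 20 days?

1

Current finish: 21 days; target: 20.
G is on every critical path, so each day cut from G cuts the finish by one (this holds down to a finish of 20).
Need 21 − 20 = 1 day off G → G becomes 6 days, finish becomes 20.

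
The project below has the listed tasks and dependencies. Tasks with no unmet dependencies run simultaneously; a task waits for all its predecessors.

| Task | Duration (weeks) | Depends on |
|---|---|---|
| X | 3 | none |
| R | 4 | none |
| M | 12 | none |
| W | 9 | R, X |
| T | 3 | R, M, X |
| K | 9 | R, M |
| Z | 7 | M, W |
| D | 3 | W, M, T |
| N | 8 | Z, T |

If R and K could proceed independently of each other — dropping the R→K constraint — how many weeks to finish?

28

With the dependency in place, R→W→Z→N = 4+9+7+8 = 28 sets the finish at 28 weeks.
Dropping R→K doesn't change K's earliest start (12); another predecessor still binds.
New critical path: R→W→Z→N = 4+9+7+8 = 28 ⇒ 28 weeks.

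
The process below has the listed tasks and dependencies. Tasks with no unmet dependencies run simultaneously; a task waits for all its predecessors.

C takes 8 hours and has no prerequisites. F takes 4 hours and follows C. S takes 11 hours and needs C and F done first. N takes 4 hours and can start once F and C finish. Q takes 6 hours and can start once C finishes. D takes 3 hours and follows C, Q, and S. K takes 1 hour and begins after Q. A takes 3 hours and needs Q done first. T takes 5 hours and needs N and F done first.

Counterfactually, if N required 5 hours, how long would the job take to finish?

26

The binding path is C→F→S→D = 8+4+11+3 = 26; finish at 26 hours.
N has 5 hours of float (longest path through it is 21).
The critical path is still C→F→S→D; finish is now 26 hours.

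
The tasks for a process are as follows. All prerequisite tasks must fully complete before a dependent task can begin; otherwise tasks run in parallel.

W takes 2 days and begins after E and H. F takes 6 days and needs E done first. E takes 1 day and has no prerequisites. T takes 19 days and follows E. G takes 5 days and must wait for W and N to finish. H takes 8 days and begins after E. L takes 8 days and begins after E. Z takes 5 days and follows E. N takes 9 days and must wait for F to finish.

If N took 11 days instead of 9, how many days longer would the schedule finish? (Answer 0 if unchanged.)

Baseline: E→F→N→G = 1+6+9+5 = 21 → 21 days.
N lies on that path, so at 11 days the path becomes 23 days.
No other chain overtakes it, so the finish is 23 days.
Change in finish: 23 − 21 = +2 days.

2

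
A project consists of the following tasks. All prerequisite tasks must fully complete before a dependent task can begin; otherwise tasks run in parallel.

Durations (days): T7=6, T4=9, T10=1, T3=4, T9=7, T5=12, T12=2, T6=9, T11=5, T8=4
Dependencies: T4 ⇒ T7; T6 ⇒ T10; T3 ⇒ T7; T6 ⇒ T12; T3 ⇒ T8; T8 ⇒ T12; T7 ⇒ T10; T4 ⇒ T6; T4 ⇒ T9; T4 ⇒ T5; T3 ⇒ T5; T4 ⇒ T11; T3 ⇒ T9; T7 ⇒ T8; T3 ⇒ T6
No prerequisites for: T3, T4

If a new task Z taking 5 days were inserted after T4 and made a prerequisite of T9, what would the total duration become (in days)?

Originally the schedule takes 21 days.
With Z inserted, T9 now waits for max(T3, T4, Z).
New critical path: T4→Z→T9 = 9+5+7 = 21 ⇒ 21 days.

21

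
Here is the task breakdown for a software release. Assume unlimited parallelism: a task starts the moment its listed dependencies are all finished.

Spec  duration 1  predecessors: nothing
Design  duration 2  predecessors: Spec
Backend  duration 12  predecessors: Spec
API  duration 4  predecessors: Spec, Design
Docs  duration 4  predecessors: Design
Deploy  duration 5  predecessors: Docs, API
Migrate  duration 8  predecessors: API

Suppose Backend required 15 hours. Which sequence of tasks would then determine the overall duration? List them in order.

Spec, Backend

The binding path is Spec→Design→API→Migrate = 1+2+4+8 = 15; finish at 15 hours.
The longest path through Backend is only 13 hours, so Backend has float 2.
New critical path: Spec→Backend = 1+15 = 16 ⇒ 16 hours.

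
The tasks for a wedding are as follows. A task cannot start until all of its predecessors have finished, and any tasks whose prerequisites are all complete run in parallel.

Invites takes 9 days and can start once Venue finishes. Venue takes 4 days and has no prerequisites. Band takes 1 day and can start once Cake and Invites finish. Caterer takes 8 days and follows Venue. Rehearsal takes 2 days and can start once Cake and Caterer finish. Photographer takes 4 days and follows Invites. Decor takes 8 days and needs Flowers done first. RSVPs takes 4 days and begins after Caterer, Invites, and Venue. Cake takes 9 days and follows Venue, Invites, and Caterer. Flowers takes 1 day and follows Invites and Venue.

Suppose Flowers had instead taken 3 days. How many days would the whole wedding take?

Critical path before the change: Venue→Invites→Cake→Rehearsal = 4+9+9+2 = 24 giving 24 days.
Flowers has 2 days of float (longest path through it is 22).
New critical path: Venue→Invites→Flowers→Decor = 4+9+3+8 = 24 ⇒ 24 days.

24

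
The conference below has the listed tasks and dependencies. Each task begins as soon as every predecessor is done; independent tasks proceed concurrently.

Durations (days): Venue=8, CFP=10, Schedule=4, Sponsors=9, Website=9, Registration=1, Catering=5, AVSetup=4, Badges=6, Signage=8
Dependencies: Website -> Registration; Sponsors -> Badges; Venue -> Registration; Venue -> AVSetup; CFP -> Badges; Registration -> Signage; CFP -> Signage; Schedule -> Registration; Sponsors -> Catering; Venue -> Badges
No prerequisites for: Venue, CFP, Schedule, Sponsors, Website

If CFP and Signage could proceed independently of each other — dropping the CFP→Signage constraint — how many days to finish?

18

Before: longest chain CFP→Signage = 10+8 = 18, finish 18.
Dropping CFP→Signage doesn't change Signage's earliest start (10); another predecessor still binds.
The longest chain is now Website→Registration→Signage = 9+1+8 = 18, so the conference takes 18 days.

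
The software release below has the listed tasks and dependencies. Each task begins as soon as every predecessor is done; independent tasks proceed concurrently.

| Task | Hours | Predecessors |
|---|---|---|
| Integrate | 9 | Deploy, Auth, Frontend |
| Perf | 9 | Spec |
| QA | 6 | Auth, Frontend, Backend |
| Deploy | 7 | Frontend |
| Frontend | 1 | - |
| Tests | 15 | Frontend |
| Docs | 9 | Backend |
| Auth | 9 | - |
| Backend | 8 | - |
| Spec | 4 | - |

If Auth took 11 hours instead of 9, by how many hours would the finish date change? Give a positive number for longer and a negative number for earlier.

2

As given, the longest chain is Auth→Integrate = 9+9 = 18, so the finish is 18 hours.
Auth is on the critical path; changing it to 11 makes that path 20 hours.
No other chain overtakes it, so the finish is 20 hours.
Change in finish: 20 − 18 = +2 hours.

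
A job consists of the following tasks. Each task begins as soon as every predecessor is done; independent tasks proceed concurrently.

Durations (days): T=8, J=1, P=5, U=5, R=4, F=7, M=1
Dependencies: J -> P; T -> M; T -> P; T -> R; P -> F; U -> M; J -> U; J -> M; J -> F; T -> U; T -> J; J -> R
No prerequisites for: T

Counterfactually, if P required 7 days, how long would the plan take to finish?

The binding path is T→J→P→F = 8+1+5+7 = 21; finish at 21 days.
Since P is critical, the +2 change carries straight to that chain (now 23 days).
The critical path is still T→J→P→F; finish is now 23 days.

23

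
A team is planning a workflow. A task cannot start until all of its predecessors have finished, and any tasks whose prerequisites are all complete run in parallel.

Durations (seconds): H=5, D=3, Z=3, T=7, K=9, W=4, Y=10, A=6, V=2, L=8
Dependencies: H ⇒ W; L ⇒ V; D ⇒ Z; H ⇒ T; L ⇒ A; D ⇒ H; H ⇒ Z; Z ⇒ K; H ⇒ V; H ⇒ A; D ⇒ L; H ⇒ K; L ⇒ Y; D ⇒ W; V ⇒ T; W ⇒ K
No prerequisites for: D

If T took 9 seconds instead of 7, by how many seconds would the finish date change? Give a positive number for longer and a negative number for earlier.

Baseline: D→H→W→K = 3+5+4+9 = 21 → 21 seconds.
T has 1 second of float (longest path through it is 20).
Now D→L→V→T = 3+8+2+9 = 22 is longest, so the finish becomes 22 seconds.
Change in finish: 22 − 21 = +1 seconds.

1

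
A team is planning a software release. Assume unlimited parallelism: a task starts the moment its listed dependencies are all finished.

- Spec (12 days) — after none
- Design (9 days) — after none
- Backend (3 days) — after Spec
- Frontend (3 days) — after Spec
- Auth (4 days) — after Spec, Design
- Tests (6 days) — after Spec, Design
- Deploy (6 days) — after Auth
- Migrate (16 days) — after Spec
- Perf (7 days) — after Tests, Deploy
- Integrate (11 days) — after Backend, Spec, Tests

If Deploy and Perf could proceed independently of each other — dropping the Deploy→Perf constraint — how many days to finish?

29

Original critical path: Spec→Auth→Deploy→Perf = 12+4+6+7 = 29 ⇒ 29 days.
Without Deploy→Perf, Perf's earliest start moves from 22 to 18.
After: Spec→Tests→Integrate = 12+6+11 = 29 → 29 days.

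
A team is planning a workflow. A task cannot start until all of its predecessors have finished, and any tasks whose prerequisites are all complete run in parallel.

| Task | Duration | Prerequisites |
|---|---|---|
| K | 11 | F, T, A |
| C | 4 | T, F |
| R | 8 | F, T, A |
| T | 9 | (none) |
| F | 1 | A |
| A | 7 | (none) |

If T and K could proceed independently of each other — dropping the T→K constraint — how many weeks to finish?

Original critical path: T→K = 9+11 = 20 ⇒ 20 weeks.
Without T→K, K's earliest start moves from 9 to 8.
New critical path: A→F→K = 7+1+11 = 19 ⇒ 19 weeks.

19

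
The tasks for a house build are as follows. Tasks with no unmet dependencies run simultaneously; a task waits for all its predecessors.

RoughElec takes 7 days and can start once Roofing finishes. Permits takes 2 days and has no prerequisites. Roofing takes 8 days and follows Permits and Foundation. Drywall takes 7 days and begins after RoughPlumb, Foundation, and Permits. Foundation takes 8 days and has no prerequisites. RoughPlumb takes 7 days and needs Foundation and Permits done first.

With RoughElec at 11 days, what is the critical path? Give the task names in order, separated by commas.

The binding path is Foundation→Roofing→RoughElec = 8+8+7 = 23; finish at 23 days.
RoughElec lies on that path, so at 11 days the path becomes 27 days.
No other chain overtakes it, so the finish is 27 days.

Foundation, Roofing, RoughElec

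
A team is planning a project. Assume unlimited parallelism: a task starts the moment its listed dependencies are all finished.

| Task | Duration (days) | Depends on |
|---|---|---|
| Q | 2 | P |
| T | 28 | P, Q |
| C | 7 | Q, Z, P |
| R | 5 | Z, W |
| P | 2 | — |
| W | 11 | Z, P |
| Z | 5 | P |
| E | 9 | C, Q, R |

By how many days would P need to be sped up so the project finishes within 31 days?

1

Current finish: 32 days; target: 31.
P is on every critical path, so each day cut from P cuts the finish by one (this holds down to a finish of 31).
Need 32 − 31 = 1 day off P → P becomes 1 day, finish becomes 31.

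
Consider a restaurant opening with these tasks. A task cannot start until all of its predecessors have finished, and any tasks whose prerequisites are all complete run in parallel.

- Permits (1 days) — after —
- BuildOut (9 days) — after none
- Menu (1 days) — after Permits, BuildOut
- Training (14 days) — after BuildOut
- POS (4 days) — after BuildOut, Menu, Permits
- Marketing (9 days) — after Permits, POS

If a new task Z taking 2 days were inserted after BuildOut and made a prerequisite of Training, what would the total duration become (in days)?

25

Originally the schedule takes 23 days.
With Z inserted, Training now waits for max(BuildOut, Z).
New critical path: BuildOut→Z→Training = 9+2+14 = 25 ⇒ 25 days.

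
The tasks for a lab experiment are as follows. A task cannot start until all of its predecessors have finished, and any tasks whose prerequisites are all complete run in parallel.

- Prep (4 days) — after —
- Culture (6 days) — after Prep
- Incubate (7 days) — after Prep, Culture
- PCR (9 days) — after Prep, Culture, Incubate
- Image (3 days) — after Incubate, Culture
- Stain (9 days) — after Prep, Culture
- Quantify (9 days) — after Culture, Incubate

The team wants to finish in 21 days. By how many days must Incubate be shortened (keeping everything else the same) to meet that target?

5

Current finish: 26 days; target: 21.
Incubate is on every critical path, so each day cut from Incubate cuts the finish by one (this holds down to a finish of 20).
Need 26 − 21 = 5 days off Incubate → Incubate becomes 2 days, finish becomes 21.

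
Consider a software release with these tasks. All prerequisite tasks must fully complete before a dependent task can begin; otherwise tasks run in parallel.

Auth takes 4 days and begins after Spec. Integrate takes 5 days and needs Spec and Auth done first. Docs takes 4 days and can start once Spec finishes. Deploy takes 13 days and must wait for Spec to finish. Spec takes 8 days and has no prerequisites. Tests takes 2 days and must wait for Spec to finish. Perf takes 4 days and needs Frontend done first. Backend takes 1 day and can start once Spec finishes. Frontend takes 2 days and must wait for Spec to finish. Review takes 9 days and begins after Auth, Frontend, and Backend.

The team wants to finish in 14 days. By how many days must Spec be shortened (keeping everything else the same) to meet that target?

Current finish: 21 days; target: 14.
Spec is on every critical path, so each day cut from Spec cuts the finish by one (this holds down to a finish of 14).
Need 21 − 14 = 7 days off Spec → Spec becomes 1 day, finish becomes 14.

7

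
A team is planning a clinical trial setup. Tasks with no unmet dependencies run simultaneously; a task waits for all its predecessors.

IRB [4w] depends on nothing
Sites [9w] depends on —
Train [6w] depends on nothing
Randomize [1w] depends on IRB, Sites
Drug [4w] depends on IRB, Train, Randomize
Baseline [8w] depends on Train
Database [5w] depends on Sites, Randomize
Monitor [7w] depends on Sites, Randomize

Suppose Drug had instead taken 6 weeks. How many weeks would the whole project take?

17

Critical path before the change: Sites→Randomize→Monitor = 9+1+7 = 17 giving 17 weeks.
Drug is off the critical path — its longest chain is 14 weeks, giving 3 of slack.
The critical path is still Sites→Randomize→Monitor; finish is now 17 weeks.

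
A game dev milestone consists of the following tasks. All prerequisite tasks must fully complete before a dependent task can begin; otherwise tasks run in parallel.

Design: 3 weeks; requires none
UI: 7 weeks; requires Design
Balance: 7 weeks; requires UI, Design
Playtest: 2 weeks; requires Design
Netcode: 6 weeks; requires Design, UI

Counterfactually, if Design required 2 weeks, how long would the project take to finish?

As given, the longest chain is Design→UI→Balance = 3+7+7 = 17, so the finish is 17 weeks.
Design lies on that path, so at 2 weeks the path becomes 16 weeks.
That remains the longest chain; total 16 weeks.

16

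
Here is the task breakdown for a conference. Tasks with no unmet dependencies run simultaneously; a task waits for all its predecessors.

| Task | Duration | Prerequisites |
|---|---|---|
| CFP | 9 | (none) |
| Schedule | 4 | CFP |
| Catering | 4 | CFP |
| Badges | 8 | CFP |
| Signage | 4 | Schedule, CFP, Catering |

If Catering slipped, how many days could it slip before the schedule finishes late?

Critical path: CFP→Schedule→Signage = 9+4+4 = 17, so the finish is 17 days.
The longest chain containing Catering totals 17 days.
So Catering can slip 13 − 13 = 0 days.

0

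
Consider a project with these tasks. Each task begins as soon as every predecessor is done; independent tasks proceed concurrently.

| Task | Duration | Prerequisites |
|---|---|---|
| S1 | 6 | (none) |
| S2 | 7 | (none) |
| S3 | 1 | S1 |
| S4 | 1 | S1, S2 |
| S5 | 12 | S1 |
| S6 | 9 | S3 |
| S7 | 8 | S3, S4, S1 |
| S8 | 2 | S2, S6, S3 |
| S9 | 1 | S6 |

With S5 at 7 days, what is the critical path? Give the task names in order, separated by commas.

Critical path before the change: S1→S5 = 6+12 = 18 giving 18 days.
S5 lies on that path, so at 7 days the path becomes 13 days.
New critical path: S1→S3→S6→S8 = 6+1+9+2 = 18 ⇒ 18 days.

S1, S3, S6, S8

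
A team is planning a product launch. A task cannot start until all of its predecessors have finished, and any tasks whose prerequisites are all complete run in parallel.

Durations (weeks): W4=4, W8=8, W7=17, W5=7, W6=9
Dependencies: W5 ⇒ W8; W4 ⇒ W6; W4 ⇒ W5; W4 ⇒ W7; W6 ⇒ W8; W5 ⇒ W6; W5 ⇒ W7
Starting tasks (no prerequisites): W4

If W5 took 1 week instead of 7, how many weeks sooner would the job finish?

6

As given, the longest chain is W4→W5→W6→W8 = 4+7+9+8 = 28, so the finish is 28 weeks.
W5 is on the critical path; changing it to 1 makes that path 22 weeks.
The critical path is still W4→W5→W6→W8; finish is now 22 weeks.
Change in finish: 22 − 28 = -6 weeks.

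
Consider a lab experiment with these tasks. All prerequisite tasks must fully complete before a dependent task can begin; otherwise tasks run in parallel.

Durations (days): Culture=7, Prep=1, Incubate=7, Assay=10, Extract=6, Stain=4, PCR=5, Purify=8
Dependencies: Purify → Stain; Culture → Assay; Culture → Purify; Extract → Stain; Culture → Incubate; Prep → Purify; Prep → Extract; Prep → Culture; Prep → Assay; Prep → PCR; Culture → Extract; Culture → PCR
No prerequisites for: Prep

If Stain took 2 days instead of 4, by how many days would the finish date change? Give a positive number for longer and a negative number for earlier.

As given, the longest chain is Prep→Culture→Purify→Stain = 1+7+8+4 = 20, so the finish is 20 days.
Since Stain is critical, the -2 change carries straight to that chain (now 18 days).
That remains the longest chain; total 18 days.
Change in finish: 18 − 20 = -2 days.

-2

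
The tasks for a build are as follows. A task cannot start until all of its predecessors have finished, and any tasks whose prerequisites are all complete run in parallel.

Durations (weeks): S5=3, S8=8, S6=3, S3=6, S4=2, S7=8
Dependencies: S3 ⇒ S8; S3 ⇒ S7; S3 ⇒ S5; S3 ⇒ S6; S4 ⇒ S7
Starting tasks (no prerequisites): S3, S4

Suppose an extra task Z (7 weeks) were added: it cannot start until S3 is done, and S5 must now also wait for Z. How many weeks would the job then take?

Originally the job takes 14 weeks.
With Z inserted, S5 now waits for max(S3, Z).
New critical path: S3→Z→S5 = 6+7+3 = 16 ⇒ 16 weeks.

16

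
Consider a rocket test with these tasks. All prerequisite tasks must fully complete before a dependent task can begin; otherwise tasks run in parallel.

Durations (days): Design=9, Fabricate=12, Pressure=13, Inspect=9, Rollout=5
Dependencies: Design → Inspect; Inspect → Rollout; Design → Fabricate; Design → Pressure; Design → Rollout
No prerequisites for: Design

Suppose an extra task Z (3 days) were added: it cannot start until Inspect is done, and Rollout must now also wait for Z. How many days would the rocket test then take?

26

Originally the rocket test takes 23 days.
With Z inserted, Rollout now waits for max(Inspect, Design, Z).
New critical path: Design→Inspect→Z→Rollout = 9+9+3+5 = 26 ⇒ 26 days.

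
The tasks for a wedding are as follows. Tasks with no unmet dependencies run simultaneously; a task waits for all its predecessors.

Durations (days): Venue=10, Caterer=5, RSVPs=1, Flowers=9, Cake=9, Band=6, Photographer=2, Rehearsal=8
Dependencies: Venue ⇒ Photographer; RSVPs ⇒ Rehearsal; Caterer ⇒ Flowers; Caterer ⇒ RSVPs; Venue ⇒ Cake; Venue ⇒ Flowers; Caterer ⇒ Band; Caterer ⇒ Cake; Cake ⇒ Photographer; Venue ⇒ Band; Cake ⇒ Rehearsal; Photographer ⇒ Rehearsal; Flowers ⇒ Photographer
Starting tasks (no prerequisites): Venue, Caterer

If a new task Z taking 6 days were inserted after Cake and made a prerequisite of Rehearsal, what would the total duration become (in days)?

Originally the project takes 29 days.
With Z inserted, Rehearsal now waits for max(Photographer, RSVPs, Cake, Z).
New critical path: Venue→Cake→Z→Rehearsal = 10+9+6+8 = 33 ⇒ 33 days.

33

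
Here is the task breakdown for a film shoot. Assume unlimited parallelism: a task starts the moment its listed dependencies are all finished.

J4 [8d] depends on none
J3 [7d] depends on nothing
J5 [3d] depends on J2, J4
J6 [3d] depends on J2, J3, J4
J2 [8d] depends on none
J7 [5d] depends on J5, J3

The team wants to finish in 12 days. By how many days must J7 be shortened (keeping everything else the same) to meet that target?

Current finish: 16 days; target: 12.
J7 is on every critical path, so each day cut from J7 cuts the finish by one (this holds down to a finish of 12).
Need 16 − 12 = 4 days off J7 → J7 becomes 1 day, finish becomes 12.

4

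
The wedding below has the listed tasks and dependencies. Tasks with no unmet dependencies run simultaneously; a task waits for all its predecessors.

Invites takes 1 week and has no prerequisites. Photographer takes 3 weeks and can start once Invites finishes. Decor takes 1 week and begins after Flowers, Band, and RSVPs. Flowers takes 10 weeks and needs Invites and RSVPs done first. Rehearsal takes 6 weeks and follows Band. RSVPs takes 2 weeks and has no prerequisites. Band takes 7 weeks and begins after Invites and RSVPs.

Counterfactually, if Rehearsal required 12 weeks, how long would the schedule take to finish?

21

Actual critical path: RSVPs→Band→Rehearsal = 2+7+6 = 15 ⇒ 15 weeks.
Since Rehearsal is critical, the +6 change carries straight to that chain (now 21 weeks).
That remains the longest chain; total 21 weeks.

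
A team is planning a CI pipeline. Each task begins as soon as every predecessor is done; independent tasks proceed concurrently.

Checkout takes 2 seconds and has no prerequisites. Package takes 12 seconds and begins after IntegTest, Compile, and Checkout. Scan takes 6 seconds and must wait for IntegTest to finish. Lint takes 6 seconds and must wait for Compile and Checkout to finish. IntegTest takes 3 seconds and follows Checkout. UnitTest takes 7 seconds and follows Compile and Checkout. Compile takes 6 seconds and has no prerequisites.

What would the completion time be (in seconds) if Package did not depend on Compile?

Before: longest chain Compile→Package = 6+12 = 18, finish 18.
Without Compile→Package, Package's earliest start moves from 6 to 5.
After: Checkout→IntegTest→Package = 2+3+12 = 17 → 17 seconds.

17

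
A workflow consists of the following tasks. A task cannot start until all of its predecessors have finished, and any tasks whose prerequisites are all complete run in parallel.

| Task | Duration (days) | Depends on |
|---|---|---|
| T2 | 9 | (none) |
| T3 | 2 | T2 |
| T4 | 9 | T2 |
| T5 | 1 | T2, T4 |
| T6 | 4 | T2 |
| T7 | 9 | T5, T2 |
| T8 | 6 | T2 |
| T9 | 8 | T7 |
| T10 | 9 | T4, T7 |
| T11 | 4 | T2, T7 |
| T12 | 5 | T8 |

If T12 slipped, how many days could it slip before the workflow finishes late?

17

Critical path: T2→T4→T5→T7→T10 = 9+9+1+9+9 = 37, so the finish is 37 days.
The longest chain containing T12 totals 20 days.
Float = 37 − 20 = 17.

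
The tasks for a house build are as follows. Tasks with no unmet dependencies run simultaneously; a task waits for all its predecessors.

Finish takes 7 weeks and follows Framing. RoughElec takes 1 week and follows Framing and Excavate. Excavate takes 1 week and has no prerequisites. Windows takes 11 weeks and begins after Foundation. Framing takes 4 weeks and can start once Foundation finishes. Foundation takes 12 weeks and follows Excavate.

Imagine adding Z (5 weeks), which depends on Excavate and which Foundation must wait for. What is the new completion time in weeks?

Originally the schedule takes 24 weeks.
With Z inserted, Foundation now waits for max(Excavate, Z).
New critical path: Excavate→Z→Foundation→Framing→Finish = 1+5+12+4+7 = 29 ⇒ 29 weeks.

29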